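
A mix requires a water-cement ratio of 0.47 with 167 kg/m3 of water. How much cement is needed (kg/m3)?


Cement = water / (w/c)
= 167 / 0.47
= 355.3 kg/m3

355.3


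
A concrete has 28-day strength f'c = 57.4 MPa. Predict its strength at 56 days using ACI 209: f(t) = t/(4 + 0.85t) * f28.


f(56) = 56 / (4 + 0.85 * 56) * 57.4
= 56 / 51.6 * 57.4
= 62.29 MPa

62.29


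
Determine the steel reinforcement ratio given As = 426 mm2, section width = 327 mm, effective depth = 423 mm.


rho = As / (b * d)
= 426 / (327 * 423)
= 0.0031

0.0031


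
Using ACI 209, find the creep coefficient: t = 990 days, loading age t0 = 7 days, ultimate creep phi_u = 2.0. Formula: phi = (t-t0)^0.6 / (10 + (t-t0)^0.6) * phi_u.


dt = 990 - 7 = 983
phi = 983^0.6 / (10 + 983^0.6) * 2.0
= 1.724

1.724


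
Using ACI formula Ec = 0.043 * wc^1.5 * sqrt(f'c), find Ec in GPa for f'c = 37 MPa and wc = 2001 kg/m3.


Ec = 0.043 * 2001^1.5 * sqrt(37) / 1000
= 23.41 GPa

23.41


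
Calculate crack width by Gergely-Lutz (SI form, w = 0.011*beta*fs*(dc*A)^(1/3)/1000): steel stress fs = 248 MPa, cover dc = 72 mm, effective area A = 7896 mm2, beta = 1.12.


w = 0.011 * beta * fs * (dc * A)^(1/3) / 1000
= 0.011 * 1.12 * 248 * (72 * 7896)^(1/3) / 1000
= 0.253 mm

0.253


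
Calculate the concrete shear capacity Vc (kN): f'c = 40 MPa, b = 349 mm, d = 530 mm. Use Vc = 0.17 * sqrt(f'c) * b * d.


Vc = 0.17 * sqrt(40) * 349 * 530 / 1000
= 198.88 kN

198.88


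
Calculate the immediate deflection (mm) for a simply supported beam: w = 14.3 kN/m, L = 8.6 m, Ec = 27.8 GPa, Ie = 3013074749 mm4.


Convert: L = 8.6 m = 8600 mm, Ec = 27.8 GPa = 27800 MPa
delta = 5 * 14.3 * 8600^4 / (384 * 27800 * 3013074749)
= 12.16 mm

12.16


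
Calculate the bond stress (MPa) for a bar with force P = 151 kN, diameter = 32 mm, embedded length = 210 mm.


u = P / (pi * db * ld)
= 151 * 1000 / (pi * 32 * 210)
= 7.152 MPa

7.152


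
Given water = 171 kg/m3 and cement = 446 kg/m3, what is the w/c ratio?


w/c = water / cement
w/c = 171 / 446 = 0.383

0.383


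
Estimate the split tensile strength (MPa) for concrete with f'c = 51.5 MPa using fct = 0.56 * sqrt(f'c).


fct = 0.56 * sqrt(51.5)
= 0.56 * 7.176
= 4.019 MPa

4.019


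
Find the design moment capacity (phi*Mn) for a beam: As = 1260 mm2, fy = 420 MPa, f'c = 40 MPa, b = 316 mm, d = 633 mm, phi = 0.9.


a = As * fy / (0.85 * f'c * b)
= 1260 * 420 / (0.85 * 40 * 316)
= 49.2554 mm
Mn = As * fy * (d - a/2) / 10^6
= 321.9506 kN-m
phi*Mn = 0.9 * 321.9506 = 289.76 kN-m

289.76


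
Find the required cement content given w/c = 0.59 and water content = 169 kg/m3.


Cement = water / (w/c)
= 169 / 0.59
= 286.4 kg/m3

286.4


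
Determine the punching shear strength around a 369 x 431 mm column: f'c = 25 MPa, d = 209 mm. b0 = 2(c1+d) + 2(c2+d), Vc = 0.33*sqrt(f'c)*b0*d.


b0 = 2*(369 + 209) + 2*(431 + 209) = 2436 mm
Vc = 0.33 * sqrt(25) * 2436 * 209 / 1000
= 840.05 kN

840.05


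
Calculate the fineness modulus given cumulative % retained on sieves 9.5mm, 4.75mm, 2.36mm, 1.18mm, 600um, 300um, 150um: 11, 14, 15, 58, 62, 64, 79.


FM = sum(cumulative % retained) / 100
= 303 / 100
= 3.03

3.03


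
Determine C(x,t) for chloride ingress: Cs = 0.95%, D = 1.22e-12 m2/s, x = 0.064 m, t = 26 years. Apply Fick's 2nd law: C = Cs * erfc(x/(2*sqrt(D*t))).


t_seconds = 26 * 365.25 * 24 * 3600 = 820497600.0 s
arg = 0.064 / (2 * sqrt(1.22e-12 * 820497600.0))
= 1.0114
erfc(1.0114) = 0.1526
C = 0.95 * 0.1526 = 0.145%

0.145


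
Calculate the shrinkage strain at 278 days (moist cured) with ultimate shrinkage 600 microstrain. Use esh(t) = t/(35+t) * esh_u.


esh(278) = 278 / (35 + 278) * 600
= 278 / 313 * 600
= 532.9 microstrain

532.9


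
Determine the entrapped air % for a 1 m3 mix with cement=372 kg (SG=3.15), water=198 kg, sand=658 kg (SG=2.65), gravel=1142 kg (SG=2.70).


Vol cement = 372 / (3.15 * 1000) = 0.118095 m3
Vol water = 198 / 1000 = 0.198 m3
Vol sand = 658 / (2.65 * 1000) = 0.248302 m3
Vol gravel = 1142 / (2.70 * 1000) = 0.422963 m3
Total solid + water volume = 0.98736 m3
Air = (1 - 0.98736) * 100 = 1.26%

1.26


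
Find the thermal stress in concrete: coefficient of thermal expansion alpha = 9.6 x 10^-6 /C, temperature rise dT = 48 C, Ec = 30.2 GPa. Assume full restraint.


sigma = alpha * dT * Ec
= 9.6e-6 * 48 * 30.2 * 1000
= 13.916 MPa

13.916


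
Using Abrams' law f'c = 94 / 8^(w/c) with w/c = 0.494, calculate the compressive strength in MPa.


f'c = 94 / 8^0.494
= 94 / 2.793
= 33.65 MPa

33.65


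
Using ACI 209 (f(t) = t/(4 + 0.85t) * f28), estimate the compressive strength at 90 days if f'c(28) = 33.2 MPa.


f(90) = 90 / (4 + 0.85 * 90) * 33.2
= 90 / 80.5 * 33.2
= 37.12 MPa

37.12


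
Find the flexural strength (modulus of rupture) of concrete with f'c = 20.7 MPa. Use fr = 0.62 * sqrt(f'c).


fr = 0.62 * sqrt(20.7)
= 2.821 MPa

2.821


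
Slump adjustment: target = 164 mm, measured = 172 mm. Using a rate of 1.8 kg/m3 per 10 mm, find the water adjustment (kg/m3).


Difference = 164 - 172 = -8 mm
Water adjustment = -8 * 1.8 / 10 = -1.4 kg/m3

-1.4


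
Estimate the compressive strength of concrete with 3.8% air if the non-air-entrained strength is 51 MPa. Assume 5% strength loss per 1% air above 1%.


Strength loss = (3.8 - 1) * 5 = 14.0%
f'c = 51 * (1 - 14.0/100)
= 43.86 MPa

43.86


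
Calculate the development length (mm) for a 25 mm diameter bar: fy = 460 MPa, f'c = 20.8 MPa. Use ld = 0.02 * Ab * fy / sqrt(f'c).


Ab = pi * 25^2 / 4 = 490.874 mm2
ld = 0.02 * 490.874 * 460 / sqrt(20.8)
= 990.2 mm

990.2


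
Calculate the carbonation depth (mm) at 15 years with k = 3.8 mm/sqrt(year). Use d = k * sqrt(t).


depth = k * sqrt(t)
= 3.8 * sqrt(15)
= 14.72 mm

14.72


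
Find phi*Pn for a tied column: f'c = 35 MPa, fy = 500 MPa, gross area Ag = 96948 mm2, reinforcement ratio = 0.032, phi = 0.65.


Ast = rho * Ag = 0.032 * 96948 = 3102.336 mm2
phi*Pn = 0.65 * 0.80 * (0.85 * 35 * (96948 - 3102.336) + 500 * 3102.336) / 1000
= 2258.4 kN

2258.4


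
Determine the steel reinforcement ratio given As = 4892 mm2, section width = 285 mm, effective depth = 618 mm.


rho = As / (b * d)
= 4892 / (285 * 618)
= 0.0278

0.0278


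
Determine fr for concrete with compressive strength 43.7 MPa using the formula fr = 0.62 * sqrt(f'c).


fr = 0.62 * sqrt(43.7)
= 4.099 MPa

4.099


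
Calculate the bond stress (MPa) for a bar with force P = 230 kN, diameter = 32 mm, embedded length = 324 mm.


u = P / (pi * db * ld)
= 230 * 1000 / (pi * 32 * 324)
= 7.061 MPa

7.061


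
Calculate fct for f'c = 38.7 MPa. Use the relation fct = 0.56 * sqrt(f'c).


fct = 0.56 * sqrt(38.7)
= 0.56 * 6.221
= 3.484 MPa

3.484


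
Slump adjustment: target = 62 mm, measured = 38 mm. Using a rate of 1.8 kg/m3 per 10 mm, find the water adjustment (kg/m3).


Difference = 62 - 38 = 24 mm
Water adjustment = 24 * 1.8 / 10 = 4.3 kg/m3

4.3


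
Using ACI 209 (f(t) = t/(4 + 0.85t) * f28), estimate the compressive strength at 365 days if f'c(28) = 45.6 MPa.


f(365) = 365 / (4 + 0.85 * 365) * 45.6
= 365 / 314.25 * 45.6
= 52.96 MPa

52.96


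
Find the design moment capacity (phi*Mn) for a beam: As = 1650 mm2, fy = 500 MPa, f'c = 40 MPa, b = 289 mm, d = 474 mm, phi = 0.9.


a = As * fy / (0.85 * f'c * b)
= 1650 * 500 / (0.85 * 40 * 289)
= 83.9609 mm
Mn = As * fy * (d - a/2) / 10^6
= 356.4161 kN-m
phi*Mn = 0.9 * 356.4161 = 320.77 kN-m

320.77


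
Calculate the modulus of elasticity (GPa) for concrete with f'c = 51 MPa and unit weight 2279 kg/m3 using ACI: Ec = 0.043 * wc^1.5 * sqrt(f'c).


Ec = 0.043 * 2279^1.5 * sqrt(51) / 1000
= 33.41 GPa

33.41


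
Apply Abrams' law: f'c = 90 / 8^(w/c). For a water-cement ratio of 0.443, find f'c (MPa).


f'c = 90 / 8^0.443
= 90 / 2.512
= 35.82 MPa

35.82


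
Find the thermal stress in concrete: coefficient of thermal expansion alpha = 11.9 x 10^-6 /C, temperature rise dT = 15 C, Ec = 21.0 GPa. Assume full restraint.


sigma = alpha * dT * Ec
= 11.9e-6 * 15 * 21.0 * 1000
= 3.748 MPa

3.748


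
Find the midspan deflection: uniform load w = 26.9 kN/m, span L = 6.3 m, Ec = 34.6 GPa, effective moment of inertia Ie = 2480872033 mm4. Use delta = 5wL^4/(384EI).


Convert: L = 6.3 m = 6300 mm, Ec = 34.6 GPa = 34600 MPa
delta = 5 * 26.9 * 6300^4 / (384 * 34600 * 2480872033)
= 6.43 mm

6.43


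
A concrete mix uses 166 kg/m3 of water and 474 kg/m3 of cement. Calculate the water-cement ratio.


w/c = water / cement
w/c = 166 / 474 = 0.35

0.35


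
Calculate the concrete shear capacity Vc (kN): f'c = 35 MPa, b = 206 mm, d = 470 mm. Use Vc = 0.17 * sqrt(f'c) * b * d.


Vc = 0.17 * sqrt(35) * 206 * 470 / 1000
= 97.38 kN

97.38


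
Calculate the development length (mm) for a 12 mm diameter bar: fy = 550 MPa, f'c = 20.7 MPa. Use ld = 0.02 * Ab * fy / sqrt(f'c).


Ab = pi * 12^2 / 4 = 113.097 mm2
ld = 0.02 * 113.097 * 550 / sqrt(20.7)
= 273.4 mm

273.4


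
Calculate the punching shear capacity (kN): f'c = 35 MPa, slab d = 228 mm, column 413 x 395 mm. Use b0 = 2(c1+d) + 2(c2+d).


b0 = 2*(413 + 228) + 2*(395 + 228) = 2528 mm
Vc = 0.33 * sqrt(35) * 2528 * 228 / 1000
= 1125.28 kN

1125.28


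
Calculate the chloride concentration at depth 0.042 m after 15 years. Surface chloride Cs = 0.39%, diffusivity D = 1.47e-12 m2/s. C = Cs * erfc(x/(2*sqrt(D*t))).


t_seconds = 15 * 365.25 * 24 * 3600 = 473364000.0 s
arg = 0.042 / (2 * sqrt(1.47e-12 * 473364000.0))
= 0.7961
erfc(0.7961) = 0.2602
C = 0.39 * 0.2602 = 0.1015%

0.1015


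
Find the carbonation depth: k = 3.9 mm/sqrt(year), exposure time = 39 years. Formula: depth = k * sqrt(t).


depth = k * sqrt(t)
= 3.9 * sqrt(39)
= 24.36 mm

24.36


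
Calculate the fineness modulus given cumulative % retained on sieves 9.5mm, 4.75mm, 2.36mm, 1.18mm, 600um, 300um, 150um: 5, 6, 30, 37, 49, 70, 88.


FM = sum(cumulative % retained) / 100
= 285 / 100
= 2.85

2.85


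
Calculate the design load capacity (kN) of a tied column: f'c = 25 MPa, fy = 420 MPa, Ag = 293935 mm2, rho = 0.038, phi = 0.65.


Ast = rho * Ag = 0.038 * 293935 = 11169.53 mm2
phi*Pn = 0.65 * 0.80 * (0.85 * 25 * (293935 - 11169.53) + 420 * 11169.53) / 1000
= 5563.98 kN

5563.98


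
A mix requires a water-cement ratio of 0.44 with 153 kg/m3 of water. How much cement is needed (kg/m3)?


Cement = water / (w/c)
= 153 / 0.44
= 347.7 kg/m3

347.7


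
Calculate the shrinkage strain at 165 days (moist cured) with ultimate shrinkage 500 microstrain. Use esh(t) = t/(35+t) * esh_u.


esh(165) = 165 / (35 + 165) * 500
= 165 / 200 * 500
= 412.5 microstrain

412.5


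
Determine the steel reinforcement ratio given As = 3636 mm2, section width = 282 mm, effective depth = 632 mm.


rho = As / (b * d)
= 3636 / (282 * 632)
= 0.0204

0.0204


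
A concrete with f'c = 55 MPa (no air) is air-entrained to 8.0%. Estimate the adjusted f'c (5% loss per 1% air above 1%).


Strength loss = (8.0 - 1) * 5 = 35.0%
f'c = 55 * (1 - 35.0/100)
= 35.75 MPa

35.75


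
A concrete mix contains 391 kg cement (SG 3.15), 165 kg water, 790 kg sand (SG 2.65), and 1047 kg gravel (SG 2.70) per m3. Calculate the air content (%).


Vol cement = 391 / (3.15 * 1000) = 0.124127 m3
Vol water = 165 / 1000 = 0.165 m3
Vol sand = 790 / (2.65 * 1000) = 0.298113 m3
Vol gravel = 1047 / (2.70 * 1000) = 0.387778 m3
Total solid + water volume = 0.975018 m3
Air = (1 - 0.975018) * 100 = 2.5%

2.5


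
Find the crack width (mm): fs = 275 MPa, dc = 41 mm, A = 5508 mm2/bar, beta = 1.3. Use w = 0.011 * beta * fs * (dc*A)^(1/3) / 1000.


w = 0.011 * beta * fs * (dc * A)^(1/3) / 1000
= 0.011 * 1.3 * 275 * (41 * 5508)^(1/3) / 1000
= 0.239 mm

0.239


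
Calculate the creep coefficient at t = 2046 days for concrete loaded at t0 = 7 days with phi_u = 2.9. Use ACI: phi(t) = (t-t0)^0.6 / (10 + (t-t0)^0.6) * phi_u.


dt = 2046 - 7 = 2039
phi = 2039^0.6 / (10 + 2039^0.6) * 2.9
= 2.628

2.628


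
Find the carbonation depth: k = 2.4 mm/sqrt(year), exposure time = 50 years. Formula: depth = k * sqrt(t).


depth = k * sqrt(t)
= 2.4 * sqrt(50)
= 16.97 mm

16.97


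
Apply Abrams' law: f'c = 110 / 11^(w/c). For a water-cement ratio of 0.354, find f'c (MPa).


f'c = 110 / 11^0.354
= 110 / 2.337
= 47.07 MPa

47.07


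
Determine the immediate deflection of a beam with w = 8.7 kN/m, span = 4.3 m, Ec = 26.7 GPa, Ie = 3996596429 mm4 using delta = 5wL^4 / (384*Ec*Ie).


Convert: L = 4.3 m = 4300 mm, Ec = 26.7 GPa = 26700 MPa
delta = 5 * 8.7 * 4300^4 / (384 * 26700 * 3996596429)
= 0.36 mm

0.36


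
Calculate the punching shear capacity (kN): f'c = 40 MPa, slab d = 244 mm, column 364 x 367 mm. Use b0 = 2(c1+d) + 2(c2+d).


b0 = 2*(364 + 244) + 2*(367 + 244) = 2438 mm
Vc = 0.33 * sqrt(40) * 2438 * 244 / 1000
= 1241.56 kN

1241.56


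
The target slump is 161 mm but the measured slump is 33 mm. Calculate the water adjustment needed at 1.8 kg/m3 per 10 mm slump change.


Difference = 161 - 33 = 128 mm
Water adjustment = 128 * 1.8 / 10 = 23.0 kg/m3

23.0


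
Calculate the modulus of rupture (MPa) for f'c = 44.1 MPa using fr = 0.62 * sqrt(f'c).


fr = 0.62 * sqrt(44.1)
= 4.117 MPa

4.117


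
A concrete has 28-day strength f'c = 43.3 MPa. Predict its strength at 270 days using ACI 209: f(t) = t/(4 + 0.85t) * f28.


f(270) = 270 / (4 + 0.85 * 270) * 43.3
= 270 / 233.5 * 43.3
= 50.07 MPa

50.07


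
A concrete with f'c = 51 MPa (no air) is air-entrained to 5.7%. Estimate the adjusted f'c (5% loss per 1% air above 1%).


Strength loss = (5.7 - 1) * 5 = 23.5%
f'c = 51 * (1 - 23.5/100)
= 39.02 MPa

39.02


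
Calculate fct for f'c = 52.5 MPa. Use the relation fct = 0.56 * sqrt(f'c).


fct = 0.56 * sqrt(52.5)
= 0.56 * 7.246
= 4.058 MPa

4.058


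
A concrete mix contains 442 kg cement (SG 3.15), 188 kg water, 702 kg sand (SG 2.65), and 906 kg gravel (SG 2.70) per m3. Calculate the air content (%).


Vol cement = 442 / (3.15 * 1000) = 0.140317 m3
Vol water = 188 / 1000 = 0.188 m3
Vol sand = 702 / (2.65 * 1000) = 0.264906 m3
Vol gravel = 906 / (2.70 * 1000) = 0.335556 m3
Total solid + water volume = 0.928779 m3
Air = (1 - 0.928779) * 100 = 7.12%

7.12


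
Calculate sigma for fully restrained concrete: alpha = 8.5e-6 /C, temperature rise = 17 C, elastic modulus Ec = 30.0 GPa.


sigma = alpha * dT * Ec
= 8.5e-6 * 17 * 30.0 * 1000
= 4.335 MPa

4.335


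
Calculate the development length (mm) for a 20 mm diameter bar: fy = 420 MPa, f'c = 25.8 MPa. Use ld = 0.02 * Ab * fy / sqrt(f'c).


Ab = pi * 20^2 / 4 = 314.159 mm2
ld = 0.02 * 314.159 * 420 / sqrt(25.8)
= 519.5 mm

519.5


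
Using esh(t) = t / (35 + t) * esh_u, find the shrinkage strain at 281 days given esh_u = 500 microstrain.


esh(281) = 281 / (35 + 281) * 500
= 281 / 316 * 500
= 444.6 microstrain

444.6


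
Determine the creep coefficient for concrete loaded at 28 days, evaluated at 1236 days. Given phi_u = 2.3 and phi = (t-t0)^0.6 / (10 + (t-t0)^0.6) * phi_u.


dt = 1236 - 28 = 1208
phi = 1208^0.6 / (10 + 1208^0.6) * 2.3
= 2.015

2.015


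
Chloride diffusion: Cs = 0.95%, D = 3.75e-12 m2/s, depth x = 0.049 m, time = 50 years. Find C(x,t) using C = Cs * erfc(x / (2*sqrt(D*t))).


t_seconds = 50 * 365.25 * 24 * 3600 = 1577880000.0 s
arg = 0.049 / (2 * sqrt(3.75e-12 * 1577880000.0))
= 0.3185
erfc(0.3185) = 0.6524
C = 0.95 * 0.6524 = 0.6198%

0.6198


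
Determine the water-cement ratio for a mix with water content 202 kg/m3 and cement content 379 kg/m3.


w/c = water / cement
w/c = 202 / 379 = 0.533

0.533


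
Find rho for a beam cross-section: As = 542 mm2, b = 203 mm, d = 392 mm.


rho = As / (b * d)
= 542 / (203 * 392)
= 0.0068

0.0068


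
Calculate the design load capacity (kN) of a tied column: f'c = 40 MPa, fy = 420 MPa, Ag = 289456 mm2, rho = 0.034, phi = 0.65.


Ast = rho * Ag = 0.034 * 289456 = 9841.504 mm2
phi*Pn = 0.65 * 0.80 * (0.85 * 40 * (289456 - 9841.504) + 420 * 9841.504) / 1000
= 7092.97 kN

7092.97


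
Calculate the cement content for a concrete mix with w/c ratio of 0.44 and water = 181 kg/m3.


Cement = water / (w/c)
= 181 / 0.44
= 411.4 kg/m3

411.4


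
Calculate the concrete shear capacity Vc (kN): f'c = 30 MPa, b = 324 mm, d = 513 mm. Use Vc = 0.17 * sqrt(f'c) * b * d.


Vc = 0.17 * sqrt(30) * 324 * 513 / 1000
= 154.76 kN

154.76


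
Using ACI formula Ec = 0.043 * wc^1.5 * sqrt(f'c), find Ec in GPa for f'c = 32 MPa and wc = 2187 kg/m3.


Ec = 0.043 * 2187^1.5 * sqrt(32) / 1000
= 24.88 GPa

24.88


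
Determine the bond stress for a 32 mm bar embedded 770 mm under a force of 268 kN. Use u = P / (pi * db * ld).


u = P / (pi * db * ld)
= 268 * 1000 / (pi * 32 * 770)
= 3.462 MPa

3.462


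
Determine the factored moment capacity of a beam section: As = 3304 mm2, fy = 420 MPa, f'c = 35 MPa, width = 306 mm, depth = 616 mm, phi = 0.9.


a = As * fy / (0.85 * f'c * b)
= 3304 * 420 / (0.85 * 35 * 306)
= 152.4337 mm
Mn = As * fy * (d - a/2) / 10^6
= 749.0463 kN-m
phi*Mn = 0.9 * 749.0463 = 674.14 kN-m

674.14


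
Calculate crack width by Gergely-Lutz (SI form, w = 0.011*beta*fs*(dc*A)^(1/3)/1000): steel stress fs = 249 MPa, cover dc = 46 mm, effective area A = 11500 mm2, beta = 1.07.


w = 0.011 * beta * fs * (dc * A)^(1/3) / 1000
= 0.011 * 1.07 * 249 * (46 * 11500)^(1/3) / 1000
= 0.237 mm

0.237


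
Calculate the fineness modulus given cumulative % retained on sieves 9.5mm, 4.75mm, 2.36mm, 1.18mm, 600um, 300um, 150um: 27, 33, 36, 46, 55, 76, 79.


FM = sum(cumulative % retained) / 100
= 352 / 100
= 3.52

3.52


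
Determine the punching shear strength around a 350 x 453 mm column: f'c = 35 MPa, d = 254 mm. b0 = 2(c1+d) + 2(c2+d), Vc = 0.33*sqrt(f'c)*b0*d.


b0 = 2*(350 + 254) + 2*(453 + 254) = 2622 mm
Vc = 0.33 * sqrt(35) * 2622 * 254 / 1000
= 1300.21 kN

1300.21


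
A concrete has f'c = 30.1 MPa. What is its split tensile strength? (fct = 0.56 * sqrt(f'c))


fct = 0.56 * sqrt(30.1)
= 0.56 * 5.486
= 3.072 MPa

3.072


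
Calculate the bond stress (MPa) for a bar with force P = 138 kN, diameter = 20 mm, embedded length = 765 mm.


u = P / (pi * db * ld)
= 138 * 1000 / (pi * 20 * 765)
= 2.871 MPa

2.871


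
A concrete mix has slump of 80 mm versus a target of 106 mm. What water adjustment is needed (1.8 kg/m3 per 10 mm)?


Difference = 106 - 80 = 26 mm
Water adjustment = 26 * 1.8 / 10 = 4.7 kg/m3

4.7


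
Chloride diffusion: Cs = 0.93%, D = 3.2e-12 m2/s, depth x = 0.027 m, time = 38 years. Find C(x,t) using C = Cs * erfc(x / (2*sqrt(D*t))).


t_seconds = 38 * 365.25 * 24 * 3600 = 1199188800.0 s
arg = 0.027 / (2 * sqrt(3.2e-12 * 1199188800.0))
= 0.2179
erfc(0.2179) = 0.7579
C = 0.93 * 0.7579 = 0.7049%

0.7049


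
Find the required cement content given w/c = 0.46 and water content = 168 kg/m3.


Cement = water / (w/c)
= 168 / 0.46
= 365.2 kg/m3

365.2


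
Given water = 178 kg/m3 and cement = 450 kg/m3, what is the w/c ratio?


w/c = water / cement
w/c = 178 / 450 = 0.396

0.396


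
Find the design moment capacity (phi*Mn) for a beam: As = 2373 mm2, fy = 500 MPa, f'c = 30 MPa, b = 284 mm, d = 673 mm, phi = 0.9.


a = As * fy / (0.85 * f'c * b)
= 2373 * 500 / (0.85 * 30 * 284)
= 163.836 mm
Mn = As * fy * (d - a/2) / 10^6
= 701.3188 kN-m
phi*Mn = 0.9 * 701.3188 = 631.19 kN-m

631.19


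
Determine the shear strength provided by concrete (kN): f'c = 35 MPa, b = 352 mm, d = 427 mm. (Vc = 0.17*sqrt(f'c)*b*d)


Vc = 0.17 * sqrt(35) * 352 * 427 / 1000
= 151.17 kN

151.17


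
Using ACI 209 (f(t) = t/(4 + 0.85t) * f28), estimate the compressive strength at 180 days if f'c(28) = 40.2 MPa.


f(180) = 180 / (4 + 0.85 * 180) * 40.2
= 180 / 157.0 * 40.2
= 46.09 MPa

46.09


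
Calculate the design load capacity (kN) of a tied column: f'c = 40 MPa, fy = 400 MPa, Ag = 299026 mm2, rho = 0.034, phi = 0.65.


Ast = rho * Ag = 0.034 * 299026 = 10166.884 mm2
phi*Pn = 0.65 * 0.80 * (0.85 * 40 * (299026 - 10166.884) + 400 * 10166.884) / 1000
= 7221.74 kN

7221.74


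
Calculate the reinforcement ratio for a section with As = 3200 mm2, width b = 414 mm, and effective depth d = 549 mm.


rho = As / (b * d)
= 3200 / (414 * 549)
= 0.0141

0.0141


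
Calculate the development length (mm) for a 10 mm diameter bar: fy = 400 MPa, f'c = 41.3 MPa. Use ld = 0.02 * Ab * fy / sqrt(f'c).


Ab = pi * 10^2 / 4 = 78.54 mm2
ld = 0.02 * 78.54 * 400 / sqrt(41.3)
= 97.8 mm

97.8


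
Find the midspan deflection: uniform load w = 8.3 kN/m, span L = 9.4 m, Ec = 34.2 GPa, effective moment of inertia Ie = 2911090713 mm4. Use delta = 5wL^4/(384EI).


Convert: L = 9.4 m = 9400 mm, Ec = 34.2 GPa = 34200 MPa
delta = 5 * 8.3 * 9400^4 / (384 * 34200 * 2911090713)
= 8.48 mm

8.48


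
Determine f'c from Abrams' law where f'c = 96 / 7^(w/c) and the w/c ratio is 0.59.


f'c = 96 / 7^0.59
= 96 / 3.152
= 30.46 MPa

30.46


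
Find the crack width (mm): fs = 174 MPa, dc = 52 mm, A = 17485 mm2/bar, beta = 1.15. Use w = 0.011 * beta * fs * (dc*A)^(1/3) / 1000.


w = 0.011 * beta * fs * (dc * A)^(1/3) / 1000
= 0.011 * 1.15 * 174 * (52 * 17485)^(1/3) / 1000
= 0.213 mm

0.213


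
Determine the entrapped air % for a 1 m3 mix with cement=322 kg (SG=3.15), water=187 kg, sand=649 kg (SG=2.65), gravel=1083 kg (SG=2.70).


Vol cement = 322 / (3.15 * 1000) = 0.102222 m3
Vol water = 187 / 1000 = 0.187 m3
Vol sand = 649 / (2.65 * 1000) = 0.244906 m3
Vol gravel = 1083 / (2.70 * 1000) = 0.401111 m3
Total solid + water volume = 0.935239 m3
Air = (1 - 0.935239) * 100 = 6.48%

6.48


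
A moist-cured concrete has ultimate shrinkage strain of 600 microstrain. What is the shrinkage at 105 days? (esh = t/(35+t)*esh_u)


esh(105) = 105 / (35 + 105) * 600
= 105 / 140 * 600
= 450.0 microstrain

450.0


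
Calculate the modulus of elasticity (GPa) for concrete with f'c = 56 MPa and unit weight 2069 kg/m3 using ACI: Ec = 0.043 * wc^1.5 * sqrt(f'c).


Ec = 0.043 * 2069^1.5 * sqrt(56) / 1000
= 30.28 GPa

30.28


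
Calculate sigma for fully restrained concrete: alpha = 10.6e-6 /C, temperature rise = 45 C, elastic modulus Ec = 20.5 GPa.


sigma = alpha * dT * Ec
= 10.6e-6 * 45 * 20.5 * 1000
= 9.778 MPa

9.778


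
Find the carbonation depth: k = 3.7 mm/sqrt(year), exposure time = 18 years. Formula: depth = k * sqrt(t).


depth = k * sqrt(t)
= 3.7 * sqrt(18)
= 15.7 mm

15.7


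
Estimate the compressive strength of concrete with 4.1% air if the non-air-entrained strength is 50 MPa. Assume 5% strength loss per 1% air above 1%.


Strength loss = (4.1 - 1) * 5 = 15.5%
f'c = 50 * (1 - 15.5/100)
= 42.25 MPa

42.25


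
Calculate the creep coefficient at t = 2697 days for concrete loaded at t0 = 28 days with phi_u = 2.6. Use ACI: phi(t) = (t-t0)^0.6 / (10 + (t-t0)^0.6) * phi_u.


dt = 2697 - 28 = 2669
phi = 2669^0.6 / (10 + 2669^0.6) * 2.6
= 2.39

2.39


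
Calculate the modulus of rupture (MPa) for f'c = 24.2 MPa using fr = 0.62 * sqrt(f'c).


fr = 0.62 * sqrt(24.2)
= 3.05 MPa

3.05


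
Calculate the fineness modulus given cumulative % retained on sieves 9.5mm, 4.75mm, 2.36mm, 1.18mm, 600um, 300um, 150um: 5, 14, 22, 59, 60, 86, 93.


FM = sum(cumulative % retained) / 100
= 339 / 100
= 3.39

3.39


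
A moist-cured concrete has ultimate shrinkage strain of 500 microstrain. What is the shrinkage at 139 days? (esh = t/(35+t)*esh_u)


esh(139) = 139 / (35 + 139) * 500
= 139 / 174 * 500
= 399.4 microstrain

399.4


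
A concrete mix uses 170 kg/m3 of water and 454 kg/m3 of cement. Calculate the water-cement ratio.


w/c = water / cement
w/c = 170 / 454 = 0.374

0.374


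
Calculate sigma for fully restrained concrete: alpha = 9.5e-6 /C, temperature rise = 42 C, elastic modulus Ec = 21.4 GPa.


sigma = alpha * dT * Ec
= 9.5e-6 * 42 * 21.4 * 1000
= 8.539 MPa

8.539


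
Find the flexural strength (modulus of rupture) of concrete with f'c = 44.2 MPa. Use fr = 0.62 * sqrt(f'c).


fr = 0.62 * sqrt(44.2)
= 4.122 MPa

4.122


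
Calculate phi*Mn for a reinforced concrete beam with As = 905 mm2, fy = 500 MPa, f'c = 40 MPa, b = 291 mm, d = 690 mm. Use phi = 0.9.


a = As * fy / (0.85 * f'c * b)
= 905 * 500 / (0.85 * 40 * 291)
= 45.7348 mm
Mn = As * fy * (d - a/2) / 10^6
= 301.8775 kN-m
phi*Mn = 0.9 * 301.8775 = 271.69 kN-m

271.69


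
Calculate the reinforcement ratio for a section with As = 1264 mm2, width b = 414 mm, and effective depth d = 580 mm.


rho = As / (b * d)
= 1264 / (414 * 580)
= 0.0053

0.0053


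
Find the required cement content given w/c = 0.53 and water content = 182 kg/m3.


Cement = water / (w/c)
= 182 / 0.53
= 343.4 kg/m3

343.4


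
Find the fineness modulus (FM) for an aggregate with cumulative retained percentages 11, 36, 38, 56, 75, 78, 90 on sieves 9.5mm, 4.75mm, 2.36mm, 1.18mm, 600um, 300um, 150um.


FM = sum(cumulative % retained) / 100
= 384 / 100
= 3.84

3.84


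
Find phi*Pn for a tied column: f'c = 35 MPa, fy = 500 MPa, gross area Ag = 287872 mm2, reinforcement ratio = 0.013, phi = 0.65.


Ast = rho * Ag = 0.013 * 287872 = 3742.336 mm2
phi*Pn = 0.65 * 0.80 * (0.85 * 35 * (287872 - 3742.336) + 500 * 3742.336) / 1000
= 5368.49 kN

5368.49


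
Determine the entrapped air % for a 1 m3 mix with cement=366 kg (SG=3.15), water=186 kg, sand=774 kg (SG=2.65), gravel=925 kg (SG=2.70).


Vol cement = 366 / (3.15 * 1000) = 0.11619 m3
Vol water = 186 / 1000 = 0.186 m3
Vol sand = 774 / (2.65 * 1000) = 0.292075 m3
Vol gravel = 925 / (2.70 * 1000) = 0.342593 m3
Total solid + water volume = 0.936859 m3
Air = (1 - 0.936859) * 100 = 6.31%

6.31


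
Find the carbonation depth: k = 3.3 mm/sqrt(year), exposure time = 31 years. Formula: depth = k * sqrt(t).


depth = k * sqrt(t)
= 3.3 * sqrt(31)
= 18.37 mm

18.37


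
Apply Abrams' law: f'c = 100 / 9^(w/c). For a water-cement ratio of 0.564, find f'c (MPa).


f'c = 100 / 9^0.564
= 100 / 3.453
= 28.96 MPa

28.96


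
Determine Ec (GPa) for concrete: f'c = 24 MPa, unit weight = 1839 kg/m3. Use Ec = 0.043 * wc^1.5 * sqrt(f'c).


Ec = 0.043 * 1839^1.5 * sqrt(24) / 1000
= 16.61 GPa

16.61


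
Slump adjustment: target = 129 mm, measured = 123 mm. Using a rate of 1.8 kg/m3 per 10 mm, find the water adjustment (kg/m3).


Difference = 129 - 123 = 6 mm
Water adjustment = 6 * 1.8 / 10 = 1.1 kg/m3

1.1


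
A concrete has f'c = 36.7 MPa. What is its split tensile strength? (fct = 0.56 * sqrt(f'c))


fct = 0.56 * sqrt(36.7)
= 0.56 * 6.058
= 3.393 MPa

3.393


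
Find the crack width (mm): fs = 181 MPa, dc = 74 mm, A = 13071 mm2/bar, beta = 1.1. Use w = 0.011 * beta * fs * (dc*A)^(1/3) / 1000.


w = 0.011 * beta * fs * (dc * A)^(1/3) / 1000
= 0.011 * 1.1 * 181 * (74 * 13071)^(1/3) / 1000
= 0.217 mm

0.217


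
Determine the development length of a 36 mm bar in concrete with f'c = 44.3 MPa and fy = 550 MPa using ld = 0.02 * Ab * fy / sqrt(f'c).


Ab = pi * 36^2 / 4 = 1017.876 mm2
ld = 0.02 * 1017.876 * 550 / sqrt(44.3)
= 1682.2 mm

1682.2


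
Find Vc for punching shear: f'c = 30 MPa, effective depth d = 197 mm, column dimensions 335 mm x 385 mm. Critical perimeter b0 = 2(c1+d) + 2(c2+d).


b0 = 2*(335 + 197) + 2*(385 + 197) = 2228 mm
Vc = 0.33 * sqrt(30) * 2228 * 197 / 1000
= 793.33 kN

793.33


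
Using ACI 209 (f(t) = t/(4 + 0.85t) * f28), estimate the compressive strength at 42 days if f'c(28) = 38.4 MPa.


f(42) = 42 / (4 + 0.85 * 42) * 38.4
= 42 / 39.7 * 38.4
= 40.62 MPa

40.62


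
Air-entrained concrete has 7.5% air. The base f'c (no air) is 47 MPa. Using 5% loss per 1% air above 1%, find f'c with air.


Strength loss = (7.5 - 1) * 5 = 32.5%
f'c = 47 * (1 - 32.5/100)
= 31.73 MPa

31.73


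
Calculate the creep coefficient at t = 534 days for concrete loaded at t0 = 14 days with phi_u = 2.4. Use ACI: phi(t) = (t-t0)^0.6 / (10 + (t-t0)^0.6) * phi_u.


dt = 534 - 14 = 520
phi = 520^0.6 / (10 + 520^0.6) * 2.4
= 1.944

1.944


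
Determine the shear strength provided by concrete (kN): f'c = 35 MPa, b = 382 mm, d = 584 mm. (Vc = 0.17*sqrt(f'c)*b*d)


Vc = 0.17 * sqrt(35) * 382 * 584 / 1000
= 224.37 kN

224.37


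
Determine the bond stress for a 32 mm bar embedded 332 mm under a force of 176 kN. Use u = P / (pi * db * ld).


u = P / (pi * db * ld)
= 176 * 1000 / (pi * 32 * 332)
= 5.273 MPa

5.273


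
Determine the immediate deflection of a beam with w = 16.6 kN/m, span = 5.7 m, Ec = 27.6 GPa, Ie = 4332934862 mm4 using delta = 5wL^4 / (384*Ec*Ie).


Convert: L = 5.7 m = 5700 mm, Ec = 27.6 GPa = 27600 MPa
delta = 5 * 16.6 * 5700^4 / (384 * 27600 * 4332934862)
= 1.91 mm

1.91


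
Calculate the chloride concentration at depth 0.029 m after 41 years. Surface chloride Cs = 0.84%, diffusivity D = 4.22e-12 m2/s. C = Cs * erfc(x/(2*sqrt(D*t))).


t_seconds = 41 * 365.25 * 24 * 3600 = 1293861600.0 s
arg = 0.029 / (2 * sqrt(4.22e-12 * 1293861600.0))
= 0.1962
erfc(0.1962) = 0.7814
C = 0.84 * 0.7814 = 0.6564%

0.6564


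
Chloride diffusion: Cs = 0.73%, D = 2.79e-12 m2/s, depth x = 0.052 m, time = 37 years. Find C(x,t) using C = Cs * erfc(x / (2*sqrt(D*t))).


t_seconds = 37 * 365.25 * 24 * 3600 = 1167631200.0 s
arg = 0.052 / (2 * sqrt(2.79e-12 * 1167631200.0))
= 0.4555
erfc(0.4555) = 0.5194
C = 0.73 * 0.5194 = 0.3792%

0.3792


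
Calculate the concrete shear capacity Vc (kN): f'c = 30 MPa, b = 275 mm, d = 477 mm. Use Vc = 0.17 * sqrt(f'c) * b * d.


Vc = 0.17 * sqrt(30) * 275 * 477 / 1000
= 122.14 kN

122.14


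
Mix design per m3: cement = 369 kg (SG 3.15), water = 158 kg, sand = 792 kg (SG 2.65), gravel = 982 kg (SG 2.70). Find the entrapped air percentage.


Vol cement = 369 / (3.15 * 1000) = 0.117143 m3
Vol water = 158 / 1000 = 0.158 m3
Vol sand = 792 / (2.65 * 1000) = 0.298868 m3
Vol gravel = 982 / (2.70 * 1000) = 0.363704 m3
Total solid + water volume = 0.937714 m3
Air = (1 - 0.937714) * 100 = 6.23%

6.23


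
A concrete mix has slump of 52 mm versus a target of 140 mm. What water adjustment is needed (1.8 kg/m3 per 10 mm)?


Difference = 140 - 52 = 88 mm
Water adjustment = 88 * 1.8 / 10 = 15.8 kg/m3

15.8


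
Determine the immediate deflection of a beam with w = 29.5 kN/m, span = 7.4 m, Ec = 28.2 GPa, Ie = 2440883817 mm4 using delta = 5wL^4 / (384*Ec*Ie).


Convert: L = 7.4 m = 7400 mm, Ec = 28.2 GPa = 28200 MPa
delta = 5 * 29.5 * 7400^4 / (384 * 28200 * 2440883817)
= 16.73 mm

16.73


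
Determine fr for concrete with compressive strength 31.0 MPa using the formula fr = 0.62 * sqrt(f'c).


fr = 0.62 * sqrt(31.0)
= 3.452 MPa

3.452


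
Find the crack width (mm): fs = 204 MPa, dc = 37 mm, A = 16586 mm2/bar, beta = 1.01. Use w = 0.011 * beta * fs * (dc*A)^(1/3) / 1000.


w = 0.011 * beta * fs * (dc * A)^(1/3) / 1000
= 0.011 * 1.01 * 204 * (37 * 16586)^(1/3) / 1000
= 0.193 mm

0.193


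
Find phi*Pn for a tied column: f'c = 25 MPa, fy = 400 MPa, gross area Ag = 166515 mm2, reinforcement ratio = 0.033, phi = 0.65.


Ast = rho * Ag = 0.033 * 166515 = 5494.995 mm2
phi*Pn = 0.65 * 0.80 * (0.85 * 25 * (166515 - 5494.995) + 400 * 5494.995) / 1000
= 2922.23 kN

2922.23


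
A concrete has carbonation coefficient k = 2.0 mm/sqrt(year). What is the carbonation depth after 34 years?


depth = k * sqrt(t)
= 2.0 * sqrt(34)
= 11.66 mm

11.66


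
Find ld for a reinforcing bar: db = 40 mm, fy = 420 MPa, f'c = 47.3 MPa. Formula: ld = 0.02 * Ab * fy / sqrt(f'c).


Ab = pi * 40^2 / 4 = 1256.637 mm2
ld = 0.02 * 1256.637 * 420 / sqrt(47.3)
= 1534.8 mm

1534.8


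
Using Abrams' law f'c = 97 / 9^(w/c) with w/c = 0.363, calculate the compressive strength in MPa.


f'c = 97 / 9^0.363
= 97 / 2.22
= 43.69 MPa

43.69


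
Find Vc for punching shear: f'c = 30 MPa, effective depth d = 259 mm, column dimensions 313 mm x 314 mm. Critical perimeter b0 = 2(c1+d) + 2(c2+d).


b0 = 2*(313 + 259) + 2*(314 + 259) = 2290 mm
Vc = 0.33 * sqrt(30) * 2290 * 259 / 1000
= 1072.04 kN

1072.04


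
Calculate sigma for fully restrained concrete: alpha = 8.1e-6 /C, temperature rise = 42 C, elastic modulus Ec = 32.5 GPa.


sigma = alpha * dT * Ec
= 8.1e-6 * 42 * 32.5 * 1000
= 11.056 MPa

11.056


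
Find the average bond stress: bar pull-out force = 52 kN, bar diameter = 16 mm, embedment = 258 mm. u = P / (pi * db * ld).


u = P / (pi * db * ld)
= 52 * 1000 / (pi * 16 * 258)
= 4.01 MPa

4.01


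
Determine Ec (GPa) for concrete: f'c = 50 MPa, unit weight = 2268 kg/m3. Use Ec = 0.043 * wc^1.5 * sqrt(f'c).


Ec = 0.043 * 2268^1.5 * sqrt(50) / 1000
= 32.84 GPa

32.84


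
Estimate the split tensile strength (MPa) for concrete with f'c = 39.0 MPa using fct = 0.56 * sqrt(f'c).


fct = 0.56 * sqrt(39.0)
= 0.56 * 6.245
= 3.497 MPa

3.497


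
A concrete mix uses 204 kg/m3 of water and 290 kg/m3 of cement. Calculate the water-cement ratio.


w/c = water / cement
w/c = 204 / 290 = 0.703

0.703


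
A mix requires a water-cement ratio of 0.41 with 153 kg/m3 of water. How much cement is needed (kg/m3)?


Cement = water / (w/c)
= 153 / 0.41
= 373.2 kg/m3

373.2


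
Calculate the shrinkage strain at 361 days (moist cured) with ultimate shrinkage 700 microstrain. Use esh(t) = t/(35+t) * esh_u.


esh(361) = 361 / (35 + 361) * 700
= 361 / 396 * 700
= 638.1 microstrain

638.1


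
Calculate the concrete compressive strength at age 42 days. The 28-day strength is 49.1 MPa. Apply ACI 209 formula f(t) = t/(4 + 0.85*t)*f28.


f(42) = 42 / (4 + 0.85 * 42) * 49.1
= 42 / 39.7 * 49.1
= 51.94 MPa

51.94


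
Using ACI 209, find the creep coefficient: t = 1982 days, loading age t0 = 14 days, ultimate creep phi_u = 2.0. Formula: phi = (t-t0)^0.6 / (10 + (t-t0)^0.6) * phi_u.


dt = 1982 - 14 = 1968
phi = 1968^0.6 / (10 + 1968^0.6) * 2.0
= 1.809

1.809


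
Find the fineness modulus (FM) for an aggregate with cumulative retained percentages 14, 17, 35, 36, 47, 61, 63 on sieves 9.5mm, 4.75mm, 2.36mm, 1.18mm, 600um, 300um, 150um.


FM = sum(cumulative % retained) / 100
= 273 / 100
= 2.73

2.73


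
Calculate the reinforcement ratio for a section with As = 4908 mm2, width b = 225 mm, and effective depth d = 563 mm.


rho = As / (b * d)
= 4908 / (225 * 563)
= 0.0387

0.0387


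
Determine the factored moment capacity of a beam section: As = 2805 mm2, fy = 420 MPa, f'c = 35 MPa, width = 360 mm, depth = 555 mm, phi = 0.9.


a = As * fy / (0.85 * f'c * b)
= 2805 * 420 / (0.85 * 35 * 360)
= 110.0 mm
Mn = As * fy * (d - a/2) / 10^6
= 589.05 kN-m
phi*Mn = 0.9 * 589.05 = 530.14 kN-m

530.14


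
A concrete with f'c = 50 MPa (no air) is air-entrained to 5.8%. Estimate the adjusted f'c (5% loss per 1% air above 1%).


Strength loss = (5.8 - 1) * 5 = 24.0%
f'c = 50 * (1 - 24.0/100)
= 38.0 MPa

38.0


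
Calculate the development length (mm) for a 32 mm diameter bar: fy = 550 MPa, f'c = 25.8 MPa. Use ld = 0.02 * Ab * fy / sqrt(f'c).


Ab = pi * 32^2 / 4 = 804.248 mm2
ld = 0.02 * 804.248 * 550 / sqrt(25.8)
= 1741.7 mm

1741.7


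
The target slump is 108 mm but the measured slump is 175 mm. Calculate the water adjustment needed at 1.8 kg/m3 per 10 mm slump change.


Difference = 108 - 175 = -67 mm
Water adjustment = -67 * 1.8 / 10 = -12.1 kg/m3

-12.1


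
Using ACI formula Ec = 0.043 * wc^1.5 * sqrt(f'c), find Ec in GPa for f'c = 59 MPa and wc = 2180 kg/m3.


Ec = 0.043 * 2180^1.5 * sqrt(59) / 1000
= 33.62 GPa

33.62


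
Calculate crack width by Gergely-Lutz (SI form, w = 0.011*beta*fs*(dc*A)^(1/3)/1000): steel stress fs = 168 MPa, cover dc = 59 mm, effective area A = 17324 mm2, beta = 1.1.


w = 0.011 * beta * fs * (dc * A)^(1/3) / 1000
= 0.011 * 1.1 * 168 * (59 * 17324)^(1/3) / 1000
= 0.205 mm

0.205


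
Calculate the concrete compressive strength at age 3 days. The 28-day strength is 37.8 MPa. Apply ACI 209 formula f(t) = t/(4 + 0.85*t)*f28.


f(3) = 3 / (4 + 0.85 * 3) * 37.8
= 3 / 6.55 * 37.8
= 17.31 MPa

17.31


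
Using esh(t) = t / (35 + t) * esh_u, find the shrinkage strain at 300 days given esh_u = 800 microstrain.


esh(300) = 300 / (35 + 300) * 800
= 300 / 335 * 800
= 716.4 microstrain

716.4


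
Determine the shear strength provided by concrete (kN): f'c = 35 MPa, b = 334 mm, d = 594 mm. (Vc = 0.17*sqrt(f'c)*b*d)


Vc = 0.17 * sqrt(35) * 334 * 594 / 1000
= 199.53 kN

199.53


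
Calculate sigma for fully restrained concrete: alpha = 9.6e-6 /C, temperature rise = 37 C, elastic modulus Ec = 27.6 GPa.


sigma = alpha * dT * Ec
= 9.6e-6 * 37 * 27.6 * 1000
= 9.804 MPa

9.804


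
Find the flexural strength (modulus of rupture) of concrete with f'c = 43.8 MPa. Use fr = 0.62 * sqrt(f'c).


fr = 0.62 * sqrt(43.8)
= 4.103 MPa

4.103


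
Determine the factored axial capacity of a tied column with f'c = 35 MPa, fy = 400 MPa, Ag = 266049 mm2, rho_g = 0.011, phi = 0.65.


Ast = rho * Ag = 0.011 * 266049 = 2926.539 mm2
phi*Pn = 0.65 * 0.80 * (0.85 * 35 * (266049 - 2926.539) + 400 * 2926.539) / 1000
= 4679.22 kN

4679.22


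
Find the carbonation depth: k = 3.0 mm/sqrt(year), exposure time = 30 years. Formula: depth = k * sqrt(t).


depth = k * sqrt(t)
= 3.0 * sqrt(30)
= 16.43 mm

16.43


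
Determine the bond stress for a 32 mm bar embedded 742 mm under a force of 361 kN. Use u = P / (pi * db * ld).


u = P / (pi * db * ld)
= 361 * 1000 / (pi * 32 * 742)
= 4.84 MPa

4.84


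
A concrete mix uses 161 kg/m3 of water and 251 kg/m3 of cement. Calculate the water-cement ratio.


w/c = water / cement
w/c = 161 / 251 = 0.641

0.641


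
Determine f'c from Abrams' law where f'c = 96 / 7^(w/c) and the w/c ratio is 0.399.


f'c = 96 / 7^0.399
= 96 / 2.174
= 44.16 MPa

44.16


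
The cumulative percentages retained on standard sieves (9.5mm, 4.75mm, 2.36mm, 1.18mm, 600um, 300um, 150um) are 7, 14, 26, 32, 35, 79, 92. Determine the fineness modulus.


FM = sum(cumulative % retained) / 100
= 285 / 100
= 2.85

2.85


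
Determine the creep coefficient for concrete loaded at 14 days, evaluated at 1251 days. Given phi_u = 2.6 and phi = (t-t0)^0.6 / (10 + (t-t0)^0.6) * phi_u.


dt = 1251 - 14 = 1237
phi = 1237^0.6 / (10 + 1237^0.6) * 2.6
= 2.282

2.282


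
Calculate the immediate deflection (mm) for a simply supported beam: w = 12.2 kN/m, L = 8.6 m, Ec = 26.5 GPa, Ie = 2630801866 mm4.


Convert: L = 8.6 m = 8600 mm, Ec = 26.5 GPa = 26500 MPa
delta = 5 * 12.2 * 8600^4 / (384 * 26500 * 2630801866)
= 12.46 mm

12.46


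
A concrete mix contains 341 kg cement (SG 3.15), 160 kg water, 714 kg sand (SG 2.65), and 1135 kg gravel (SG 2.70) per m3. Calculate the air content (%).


Vol cement = 341 / (3.15 * 1000) = 0.108254 m3
Vol water = 160 / 1000 = 0.16 m3
Vol sand = 714 / (2.65 * 1000) = 0.269434 m3
Vol gravel = 1135 / (2.70 * 1000) = 0.42037 m3
Total solid + water volume = 0.958058 m3
Air = (1 - 0.958058) * 100 = 4.19%

4.19


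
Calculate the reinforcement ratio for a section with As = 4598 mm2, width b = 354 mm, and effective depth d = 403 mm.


rho = As / (b * d)
= 4598 / (354 * 403)
= 0.0322

0.0322


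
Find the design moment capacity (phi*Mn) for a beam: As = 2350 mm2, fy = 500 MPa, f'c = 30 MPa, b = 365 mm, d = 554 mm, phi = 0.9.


a = As * fy / (0.85 * f'c * b)
= 2350 * 500 / (0.85 * 30 * 365)
= 126.2423 mm
Mn = As * fy * (d - a/2) / 10^6
= 576.7827 kN-m
phi*Mn = 0.9 * 576.7827 = 519.1 kN-m

519.1


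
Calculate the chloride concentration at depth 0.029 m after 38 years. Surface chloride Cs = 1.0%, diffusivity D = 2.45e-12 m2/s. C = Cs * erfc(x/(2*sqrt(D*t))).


t_seconds = 38 * 365.25 * 24 * 3600 = 1199188800.0 s
arg = 0.029 / (2 * sqrt(2.45e-12 * 1199188800.0))
= 0.2675
erfc(0.2675) = 0.7052
C = 1.0 * 0.7052 = 0.7052%

0.7052


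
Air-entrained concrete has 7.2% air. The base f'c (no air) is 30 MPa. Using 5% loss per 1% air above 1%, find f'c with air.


Strength loss = (7.2 - 1) * 5 = 31.0%
f'c = 30 * (1 - 31.0/100)
= 20.7 MPa

20.7
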